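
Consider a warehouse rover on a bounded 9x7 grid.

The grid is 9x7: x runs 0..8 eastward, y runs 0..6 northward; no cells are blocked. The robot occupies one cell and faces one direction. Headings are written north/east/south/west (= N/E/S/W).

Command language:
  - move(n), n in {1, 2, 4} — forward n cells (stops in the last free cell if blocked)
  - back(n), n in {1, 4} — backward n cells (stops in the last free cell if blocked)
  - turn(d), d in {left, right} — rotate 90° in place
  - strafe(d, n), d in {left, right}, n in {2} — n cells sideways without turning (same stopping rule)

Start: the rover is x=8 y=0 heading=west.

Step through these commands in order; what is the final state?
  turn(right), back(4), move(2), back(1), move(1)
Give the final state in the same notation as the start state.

start: x=8 y=0 heading=west
1. turn(right) → x=8 y=0 heading=north
2. back(4) → x=8 y=0 heading=north
3. move(2) → x=8 y=2 heading=north
4. back(1) → x=8 y=1 heading=north
5. move(1) → x=8 y=2 heading=north

x=8 y=2 heading=north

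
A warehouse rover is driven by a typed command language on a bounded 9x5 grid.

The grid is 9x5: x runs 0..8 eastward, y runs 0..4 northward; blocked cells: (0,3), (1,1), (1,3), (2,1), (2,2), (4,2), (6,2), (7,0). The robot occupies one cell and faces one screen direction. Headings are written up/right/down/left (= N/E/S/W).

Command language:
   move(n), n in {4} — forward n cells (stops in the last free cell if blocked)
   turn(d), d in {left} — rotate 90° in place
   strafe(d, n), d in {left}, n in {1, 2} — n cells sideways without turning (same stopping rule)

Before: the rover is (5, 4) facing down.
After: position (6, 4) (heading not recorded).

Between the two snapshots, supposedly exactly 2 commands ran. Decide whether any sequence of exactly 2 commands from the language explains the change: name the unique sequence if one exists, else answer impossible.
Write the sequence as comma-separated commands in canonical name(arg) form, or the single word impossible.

strafe(left, 1), turn(left)

key: order matters: swapping strafe(left, 1) and turn(left) lands elsewhere
from: (5, 4) facing down
1. strafe(left, 1) → (6, 4) facing down
2. turn(left) → (6, 4) facing right
no other 2-command option fits: unique.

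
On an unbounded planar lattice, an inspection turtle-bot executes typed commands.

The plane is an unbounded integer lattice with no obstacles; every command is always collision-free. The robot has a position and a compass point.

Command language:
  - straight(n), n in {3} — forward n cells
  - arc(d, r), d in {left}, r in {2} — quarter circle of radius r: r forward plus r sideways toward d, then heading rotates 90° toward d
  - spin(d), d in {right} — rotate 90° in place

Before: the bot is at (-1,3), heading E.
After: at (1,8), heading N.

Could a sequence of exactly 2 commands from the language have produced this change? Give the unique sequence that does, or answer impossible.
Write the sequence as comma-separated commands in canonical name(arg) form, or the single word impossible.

key: order matters: swapping arc(left, 2) and straight(3) lands elsewhere
start: at (-1,3), heading E
1. arc(left, 2) → at (1,5), heading N
2. straight(3) → at (1,8), heading N
all 9 alternatives checked — unique.

arc(left, 2), straight(3)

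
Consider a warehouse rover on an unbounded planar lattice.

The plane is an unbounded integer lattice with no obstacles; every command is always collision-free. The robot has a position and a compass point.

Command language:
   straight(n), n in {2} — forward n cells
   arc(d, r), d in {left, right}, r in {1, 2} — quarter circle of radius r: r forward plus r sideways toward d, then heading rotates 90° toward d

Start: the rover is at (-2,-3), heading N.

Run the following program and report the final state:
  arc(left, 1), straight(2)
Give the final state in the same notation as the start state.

at (-5,-2), heading W

initial: at (-2,-3), heading N
t=1 arc(left, 1) ⇒ at (-3,-2), heading W
t=2 straight(2) ⇒ at (-5,-2), heading W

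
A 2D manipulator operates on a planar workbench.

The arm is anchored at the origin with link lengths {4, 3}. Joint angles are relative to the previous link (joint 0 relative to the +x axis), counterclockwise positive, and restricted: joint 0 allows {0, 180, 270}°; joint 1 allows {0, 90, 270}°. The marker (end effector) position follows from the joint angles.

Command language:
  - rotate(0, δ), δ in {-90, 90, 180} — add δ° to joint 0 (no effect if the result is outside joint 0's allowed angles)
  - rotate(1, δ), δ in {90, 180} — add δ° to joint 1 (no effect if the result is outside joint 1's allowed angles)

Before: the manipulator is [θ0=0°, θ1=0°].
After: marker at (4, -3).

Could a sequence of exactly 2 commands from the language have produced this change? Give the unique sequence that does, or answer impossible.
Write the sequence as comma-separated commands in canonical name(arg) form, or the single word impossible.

rotate(1, 90), rotate(1, 180)

key: running rotate(1, 180) before rotate(1, 90) would end elsewhere — order is forced
t0: [θ0=0°, θ1=0°]
1. rotate(1, 90) → [θ0=0°, θ1=90°]
2. rotate(1, 180) → [θ0=0°, θ1=270°]
uniquely the one of 25 2-step routes that fits.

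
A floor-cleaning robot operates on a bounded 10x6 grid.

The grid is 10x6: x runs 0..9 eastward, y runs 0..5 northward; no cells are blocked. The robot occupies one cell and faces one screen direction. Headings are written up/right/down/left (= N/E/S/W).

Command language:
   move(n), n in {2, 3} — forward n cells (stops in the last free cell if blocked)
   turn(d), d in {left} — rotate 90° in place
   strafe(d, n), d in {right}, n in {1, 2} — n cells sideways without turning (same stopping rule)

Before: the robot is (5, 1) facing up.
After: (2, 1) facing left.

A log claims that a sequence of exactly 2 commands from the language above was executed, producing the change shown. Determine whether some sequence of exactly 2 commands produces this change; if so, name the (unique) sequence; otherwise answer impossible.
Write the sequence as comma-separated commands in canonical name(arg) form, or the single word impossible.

key: order matters: swapping turn(left) and move(3) lands elsewhere
start: (5, 1) facing up
step 1 (turn(left)): (5, 1) facing left
step 2 (move(3)): (2, 1) facing left
all 25 alternatives checked — unique.

turn(left), move(3)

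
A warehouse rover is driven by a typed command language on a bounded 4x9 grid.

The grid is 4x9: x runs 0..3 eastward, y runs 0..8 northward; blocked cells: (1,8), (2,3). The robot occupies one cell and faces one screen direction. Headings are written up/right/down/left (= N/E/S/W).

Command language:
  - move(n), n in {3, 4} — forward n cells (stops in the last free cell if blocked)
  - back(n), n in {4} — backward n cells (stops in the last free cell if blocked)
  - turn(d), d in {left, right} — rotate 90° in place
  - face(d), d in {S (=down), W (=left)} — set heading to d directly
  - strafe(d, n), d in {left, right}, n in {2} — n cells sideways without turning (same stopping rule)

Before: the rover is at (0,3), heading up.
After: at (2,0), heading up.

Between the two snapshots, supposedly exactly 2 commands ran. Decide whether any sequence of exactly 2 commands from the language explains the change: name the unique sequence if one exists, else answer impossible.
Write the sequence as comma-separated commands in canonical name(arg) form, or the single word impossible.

key: back(4) runs into the grid edge before its full distance
start: at (0,3), heading up
1. back(4) → at (0,0), heading up
2. strafe(right, 2) → at (2,0), heading up
no other 2-command option fits: unique.

back(4), strafe(right, 2)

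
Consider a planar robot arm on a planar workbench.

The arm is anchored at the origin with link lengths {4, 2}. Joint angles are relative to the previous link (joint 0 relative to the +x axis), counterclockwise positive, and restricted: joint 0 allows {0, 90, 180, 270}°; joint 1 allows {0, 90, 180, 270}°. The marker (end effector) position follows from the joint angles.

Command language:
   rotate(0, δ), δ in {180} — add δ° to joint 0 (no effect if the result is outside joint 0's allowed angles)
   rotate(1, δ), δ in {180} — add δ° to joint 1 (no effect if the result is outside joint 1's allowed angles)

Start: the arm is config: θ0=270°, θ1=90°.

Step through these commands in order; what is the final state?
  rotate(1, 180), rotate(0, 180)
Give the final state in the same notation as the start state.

t0: config: θ0=270°, θ1=90°
t=1 rotate(1, 180) ⇒ config: θ0=270°, θ1=270°
t=2 rotate(0, 180) ⇒ config: θ0=90°, θ1=270°

config: θ0=90°, θ1=270°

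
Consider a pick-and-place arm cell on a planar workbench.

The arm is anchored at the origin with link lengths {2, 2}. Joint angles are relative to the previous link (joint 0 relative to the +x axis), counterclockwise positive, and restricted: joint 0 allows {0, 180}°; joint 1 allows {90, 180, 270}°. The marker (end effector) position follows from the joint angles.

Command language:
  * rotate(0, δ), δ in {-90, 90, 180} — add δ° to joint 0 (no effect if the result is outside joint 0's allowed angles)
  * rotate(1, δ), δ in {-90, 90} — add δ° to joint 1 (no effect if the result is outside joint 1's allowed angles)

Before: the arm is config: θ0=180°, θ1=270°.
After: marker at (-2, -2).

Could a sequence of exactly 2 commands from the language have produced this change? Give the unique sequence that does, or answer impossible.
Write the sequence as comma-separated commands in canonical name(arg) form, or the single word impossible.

begin: config: θ0=180°, θ1=270°
t=1 rotate(1, -90) ⇒ config: θ0=180°, θ1=180°
t=2 rotate(1, -90) ⇒ config: θ0=180°, θ1=90°
no other 2-command option fits: unique.

rotate(1, -90), rotate(1, -90)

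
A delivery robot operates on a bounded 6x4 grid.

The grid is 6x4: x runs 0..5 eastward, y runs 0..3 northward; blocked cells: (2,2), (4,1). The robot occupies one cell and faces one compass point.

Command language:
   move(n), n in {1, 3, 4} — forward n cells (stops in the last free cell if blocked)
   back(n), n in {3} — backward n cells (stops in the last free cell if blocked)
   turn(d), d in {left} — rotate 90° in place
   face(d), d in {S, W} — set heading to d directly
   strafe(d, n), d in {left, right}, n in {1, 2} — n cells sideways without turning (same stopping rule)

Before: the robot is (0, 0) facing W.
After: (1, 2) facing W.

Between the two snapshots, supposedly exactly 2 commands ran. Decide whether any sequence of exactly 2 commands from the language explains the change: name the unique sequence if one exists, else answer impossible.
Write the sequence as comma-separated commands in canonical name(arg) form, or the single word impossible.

strafe(right, 2), back(3)

key: order matters: swapping strafe(right, 2) and back(3) lands elsewhere
t0: (0, 0) facing W
t=1 strafe(right, 2) ⇒ (0, 2) facing W
t=2 back(3) ⇒ (1, 2) facing W
no other 2-command option fits: unique.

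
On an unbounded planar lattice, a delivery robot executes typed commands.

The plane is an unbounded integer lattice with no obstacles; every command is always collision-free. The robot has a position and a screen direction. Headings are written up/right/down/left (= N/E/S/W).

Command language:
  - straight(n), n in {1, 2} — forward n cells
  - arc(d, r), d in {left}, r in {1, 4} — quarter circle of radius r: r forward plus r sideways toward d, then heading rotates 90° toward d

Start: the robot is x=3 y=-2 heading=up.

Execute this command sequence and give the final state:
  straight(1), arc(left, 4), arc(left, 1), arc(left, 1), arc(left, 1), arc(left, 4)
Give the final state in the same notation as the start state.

begin: x=3 y=-2 heading=up
t=1 straight(1) ⇒ x=3 y=-1 heading=up
t=2 arc(left, 4) ⇒ x=-1 y=3 heading=left
t=3 arc(left, 1) ⇒ x=-2 y=2 heading=down
t=4 arc(left, 1) ⇒ x=-1 y=1 heading=right
t=5 arc(left, 1) ⇒ x=0 y=2 heading=up
t=6 arc(left, 4) ⇒ x=-4 y=6 heading=left

x=-4 y=6 heading=left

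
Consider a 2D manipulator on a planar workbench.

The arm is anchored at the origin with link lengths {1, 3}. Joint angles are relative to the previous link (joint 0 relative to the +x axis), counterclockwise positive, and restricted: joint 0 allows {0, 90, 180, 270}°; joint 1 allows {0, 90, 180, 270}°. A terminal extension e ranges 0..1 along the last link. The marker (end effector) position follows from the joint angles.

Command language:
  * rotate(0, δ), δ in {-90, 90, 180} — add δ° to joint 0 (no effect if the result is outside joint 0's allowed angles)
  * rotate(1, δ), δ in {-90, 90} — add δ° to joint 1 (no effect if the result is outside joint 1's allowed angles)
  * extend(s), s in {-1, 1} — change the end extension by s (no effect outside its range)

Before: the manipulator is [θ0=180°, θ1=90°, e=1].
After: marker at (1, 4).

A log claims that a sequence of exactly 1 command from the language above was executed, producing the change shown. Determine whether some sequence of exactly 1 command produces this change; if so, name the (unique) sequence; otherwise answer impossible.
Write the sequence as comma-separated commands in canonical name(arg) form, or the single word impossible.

start: [θ0=180°, θ1=90°, e=1]
1. rotate(0, 180) → [θ0=0°, θ1=90°, e=1]
no rival 1-sequence matches.

rotate(0, 180)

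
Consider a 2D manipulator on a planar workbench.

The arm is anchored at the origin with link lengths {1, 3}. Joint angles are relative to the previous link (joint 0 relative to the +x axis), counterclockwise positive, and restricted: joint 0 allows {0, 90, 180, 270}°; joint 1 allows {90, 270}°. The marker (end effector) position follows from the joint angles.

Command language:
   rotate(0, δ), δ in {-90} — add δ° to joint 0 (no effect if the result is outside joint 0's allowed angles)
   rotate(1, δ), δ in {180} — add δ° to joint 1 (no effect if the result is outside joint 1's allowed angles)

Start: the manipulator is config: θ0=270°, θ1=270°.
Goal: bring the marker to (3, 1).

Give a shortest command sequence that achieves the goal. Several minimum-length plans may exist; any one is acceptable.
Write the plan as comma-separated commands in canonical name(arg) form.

begin: config: θ0=270°, θ1=270°
step 1 (rotate(0, -90)): config: θ0=180°, θ1=270°
step 2 (rotate(0, -90)): config: θ0=90°, θ1=270°
minimal: 2 command(s), checked below 2.

rotate(0, -90), rotate(0, -90)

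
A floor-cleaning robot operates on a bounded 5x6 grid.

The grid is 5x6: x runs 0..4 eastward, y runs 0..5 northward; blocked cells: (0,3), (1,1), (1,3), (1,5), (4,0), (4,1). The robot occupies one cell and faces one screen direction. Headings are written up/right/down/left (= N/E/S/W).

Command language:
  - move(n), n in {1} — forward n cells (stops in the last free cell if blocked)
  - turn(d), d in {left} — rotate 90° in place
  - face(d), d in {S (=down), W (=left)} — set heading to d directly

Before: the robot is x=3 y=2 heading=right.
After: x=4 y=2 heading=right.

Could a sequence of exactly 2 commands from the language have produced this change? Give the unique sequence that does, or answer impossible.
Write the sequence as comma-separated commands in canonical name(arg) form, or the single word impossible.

move(1), move(1)

key: the second move(1) runs into the grid edge before its full distance
begin: x=3 y=2 heading=right
1. move(1) → x=4 y=2 heading=right
2. move(1) → x=4 y=2 heading=right
no rival 2-sequence matches.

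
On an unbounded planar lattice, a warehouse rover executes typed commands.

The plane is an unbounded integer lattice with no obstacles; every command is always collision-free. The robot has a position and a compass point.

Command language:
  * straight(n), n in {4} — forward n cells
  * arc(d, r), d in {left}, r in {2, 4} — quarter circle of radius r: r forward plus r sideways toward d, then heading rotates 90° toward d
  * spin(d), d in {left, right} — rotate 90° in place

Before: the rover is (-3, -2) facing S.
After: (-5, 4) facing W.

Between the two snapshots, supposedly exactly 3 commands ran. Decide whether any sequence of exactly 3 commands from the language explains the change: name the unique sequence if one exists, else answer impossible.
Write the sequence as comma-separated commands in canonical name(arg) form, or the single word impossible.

spin(left), arc(left, 2), arc(left, 4)

key: position moved to (-5,4) AND the heading swung to W — translation plus rotation needed
begin: (-3, -2) facing S
[1] after spin(left): (-3, -2) facing E
[2] after arc(left, 2): (-1, 0) facing N
[3] after arc(left, 4): (-5, 4) facing W
no other 3-command option fits: unique.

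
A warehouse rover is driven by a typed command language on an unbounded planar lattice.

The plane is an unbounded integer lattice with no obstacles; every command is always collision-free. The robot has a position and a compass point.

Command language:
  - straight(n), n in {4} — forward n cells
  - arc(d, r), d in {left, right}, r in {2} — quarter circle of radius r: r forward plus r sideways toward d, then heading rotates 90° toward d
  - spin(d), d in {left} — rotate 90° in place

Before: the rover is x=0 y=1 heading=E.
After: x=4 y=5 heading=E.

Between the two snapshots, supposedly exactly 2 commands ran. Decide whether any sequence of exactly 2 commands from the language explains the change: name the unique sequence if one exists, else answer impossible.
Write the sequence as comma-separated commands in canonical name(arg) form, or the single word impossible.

key: heading stays E — rotations cancel among the 2 commands
start: x=0 y=1 heading=E
t=1 arc(left, 2) ⇒ x=2 y=3 heading=N
t=2 arc(right, 2) ⇒ x=4 y=5 heading=E
all 16 alternatives checked — unique.

arc(left, 2), arc(right, 2)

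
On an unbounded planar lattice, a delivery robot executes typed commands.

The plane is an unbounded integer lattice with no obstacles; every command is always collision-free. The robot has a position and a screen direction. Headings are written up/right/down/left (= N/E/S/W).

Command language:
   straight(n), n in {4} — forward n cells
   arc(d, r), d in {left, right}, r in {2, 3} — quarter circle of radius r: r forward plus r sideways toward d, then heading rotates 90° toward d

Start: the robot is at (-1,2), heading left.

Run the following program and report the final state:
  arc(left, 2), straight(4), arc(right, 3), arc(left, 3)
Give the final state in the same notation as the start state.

at (-9,-10), heading down

initial: at (-1,2), heading left
step 1 (arc(left, 2)): at (-3,0), heading down
step 2 (straight(4)): at (-3,-4), heading down
step 3 (arc(right, 3)): at (-6,-7), heading left
step 4 (arc(left, 3)): at (-9,-10), heading down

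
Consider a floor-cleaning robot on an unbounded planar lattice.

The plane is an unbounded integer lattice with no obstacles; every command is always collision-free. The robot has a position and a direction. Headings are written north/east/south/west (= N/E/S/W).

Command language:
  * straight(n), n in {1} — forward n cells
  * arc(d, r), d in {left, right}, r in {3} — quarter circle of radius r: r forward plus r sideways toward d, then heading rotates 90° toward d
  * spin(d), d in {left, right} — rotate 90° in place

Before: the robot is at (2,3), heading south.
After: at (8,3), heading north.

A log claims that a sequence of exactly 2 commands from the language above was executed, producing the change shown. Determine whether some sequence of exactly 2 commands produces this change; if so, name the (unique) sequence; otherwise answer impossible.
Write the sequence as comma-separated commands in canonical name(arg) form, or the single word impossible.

key: position moved to (8,3) AND the heading swung to N — translation plus rotation needed
initial: at (2,3), heading south
t=1 arc(left, 3) ⇒ at (5,0), heading east
t=2 arc(left, 3) ⇒ at (8,3), heading north
all 25 alternatives checked — unique.

arc(left, 3), arc(left, 3)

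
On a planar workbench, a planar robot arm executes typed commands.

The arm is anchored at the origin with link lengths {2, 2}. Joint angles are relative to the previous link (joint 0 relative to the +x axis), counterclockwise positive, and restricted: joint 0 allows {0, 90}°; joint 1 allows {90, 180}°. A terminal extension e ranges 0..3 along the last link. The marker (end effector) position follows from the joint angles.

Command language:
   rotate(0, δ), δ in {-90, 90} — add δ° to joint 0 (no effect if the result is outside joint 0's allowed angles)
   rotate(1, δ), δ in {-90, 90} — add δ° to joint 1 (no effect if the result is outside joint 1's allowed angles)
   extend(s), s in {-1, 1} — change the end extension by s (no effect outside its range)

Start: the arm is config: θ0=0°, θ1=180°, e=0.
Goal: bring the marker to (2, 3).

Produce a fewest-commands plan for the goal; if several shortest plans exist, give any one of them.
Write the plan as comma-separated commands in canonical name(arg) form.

initial: config: θ0=0°, θ1=180°, e=0
[1] after rotate(1, -90): config: θ0=0°, θ1=90°, e=0
[2] after extend(1): config: θ0=0°, θ1=90°, e=1
shorter routes all fall short; 2 is best.

rotate(1, -90), extend(1)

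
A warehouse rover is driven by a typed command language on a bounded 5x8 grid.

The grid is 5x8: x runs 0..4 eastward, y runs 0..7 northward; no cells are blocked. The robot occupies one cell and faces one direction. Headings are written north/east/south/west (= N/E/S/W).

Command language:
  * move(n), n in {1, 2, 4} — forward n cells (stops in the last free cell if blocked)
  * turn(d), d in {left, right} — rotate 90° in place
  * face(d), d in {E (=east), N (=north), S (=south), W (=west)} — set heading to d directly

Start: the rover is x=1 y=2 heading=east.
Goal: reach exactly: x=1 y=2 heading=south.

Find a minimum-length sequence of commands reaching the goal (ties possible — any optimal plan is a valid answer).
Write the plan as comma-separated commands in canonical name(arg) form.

from: x=1 y=2 heading=east
[1] after face(S): x=1 y=2 heading=south
no 0-step plan works, so 1 is optimal.

face(S)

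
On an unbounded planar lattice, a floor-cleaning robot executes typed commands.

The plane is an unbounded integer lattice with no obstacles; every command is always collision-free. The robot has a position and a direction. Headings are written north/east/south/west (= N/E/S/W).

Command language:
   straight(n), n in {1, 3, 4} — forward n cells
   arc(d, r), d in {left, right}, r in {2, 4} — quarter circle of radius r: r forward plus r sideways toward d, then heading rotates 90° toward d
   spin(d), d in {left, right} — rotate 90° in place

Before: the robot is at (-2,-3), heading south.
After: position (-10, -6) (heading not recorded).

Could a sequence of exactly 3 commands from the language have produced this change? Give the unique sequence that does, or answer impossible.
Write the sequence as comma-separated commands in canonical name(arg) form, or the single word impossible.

straight(3), arc(right, 4), arc(right, 4)

key: running arc(right, 4) before straight(3) would end elsewhere — order is forced
t0: at (-2,-3), heading south
[1] after straight(3): at (-2,-6), heading south
[2] after arc(right, 4): at (-6,-10), heading west
[3] after arc(right, 4): at (-10,-6), heading north
all 729 alternatives checked — unique.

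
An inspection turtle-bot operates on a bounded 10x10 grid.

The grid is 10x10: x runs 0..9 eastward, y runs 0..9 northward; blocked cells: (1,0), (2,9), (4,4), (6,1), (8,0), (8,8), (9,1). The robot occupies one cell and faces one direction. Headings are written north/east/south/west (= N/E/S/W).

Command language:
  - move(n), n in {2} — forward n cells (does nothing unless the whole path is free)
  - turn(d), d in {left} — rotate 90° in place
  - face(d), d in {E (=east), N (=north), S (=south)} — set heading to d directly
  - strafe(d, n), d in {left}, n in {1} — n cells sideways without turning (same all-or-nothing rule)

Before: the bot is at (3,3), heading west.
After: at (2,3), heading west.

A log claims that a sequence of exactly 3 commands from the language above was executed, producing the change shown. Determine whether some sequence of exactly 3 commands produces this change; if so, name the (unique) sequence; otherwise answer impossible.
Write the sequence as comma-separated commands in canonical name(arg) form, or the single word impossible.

face(N), strafe(left, 1), turn(left)

key: running turn(left) before face(N) would end elsewhere — order is forced
t0: at (3,3), heading west
1. face(N) → at (3,3), heading north
2. strafe(left, 1) → at (2,3), heading north
3. turn(left) → at (2,3), heading west
uniquely the one of 216 3-step routes that fits.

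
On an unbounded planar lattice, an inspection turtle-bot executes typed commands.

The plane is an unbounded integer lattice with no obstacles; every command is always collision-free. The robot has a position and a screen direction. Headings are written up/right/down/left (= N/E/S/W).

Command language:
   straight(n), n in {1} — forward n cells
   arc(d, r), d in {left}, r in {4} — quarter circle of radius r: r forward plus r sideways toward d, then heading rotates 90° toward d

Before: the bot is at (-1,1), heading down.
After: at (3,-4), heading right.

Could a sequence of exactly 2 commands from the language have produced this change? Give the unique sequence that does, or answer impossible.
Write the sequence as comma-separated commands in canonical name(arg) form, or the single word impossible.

key: position moved to (3,-4) AND the heading swung to E — translation plus rotation needed
t0: at (-1,1), heading down
[1] after straight(1): at (-1,0), heading down
[2] after arc(left, 4): at (3,-4), heading right
no other 2-command option fits: unique.

straight(1), arc(left, 4)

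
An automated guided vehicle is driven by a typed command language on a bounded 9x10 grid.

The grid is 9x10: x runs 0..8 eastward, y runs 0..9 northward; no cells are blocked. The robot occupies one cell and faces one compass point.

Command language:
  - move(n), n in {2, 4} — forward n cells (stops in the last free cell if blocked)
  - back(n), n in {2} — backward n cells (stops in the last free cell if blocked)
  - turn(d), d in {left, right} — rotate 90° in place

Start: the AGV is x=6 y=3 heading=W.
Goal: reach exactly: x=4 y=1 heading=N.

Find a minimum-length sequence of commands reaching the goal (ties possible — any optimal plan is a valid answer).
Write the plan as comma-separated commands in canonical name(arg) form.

t0: x=6 y=3 heading=W
[1] after move(2): x=4 y=3 heading=W
[2] after turn(right): x=4 y=3 heading=N
[3] after back(2): x=4 y=1 heading=N
shorter routes all fall short; 3 is best.

move(2), turn(right), back(2)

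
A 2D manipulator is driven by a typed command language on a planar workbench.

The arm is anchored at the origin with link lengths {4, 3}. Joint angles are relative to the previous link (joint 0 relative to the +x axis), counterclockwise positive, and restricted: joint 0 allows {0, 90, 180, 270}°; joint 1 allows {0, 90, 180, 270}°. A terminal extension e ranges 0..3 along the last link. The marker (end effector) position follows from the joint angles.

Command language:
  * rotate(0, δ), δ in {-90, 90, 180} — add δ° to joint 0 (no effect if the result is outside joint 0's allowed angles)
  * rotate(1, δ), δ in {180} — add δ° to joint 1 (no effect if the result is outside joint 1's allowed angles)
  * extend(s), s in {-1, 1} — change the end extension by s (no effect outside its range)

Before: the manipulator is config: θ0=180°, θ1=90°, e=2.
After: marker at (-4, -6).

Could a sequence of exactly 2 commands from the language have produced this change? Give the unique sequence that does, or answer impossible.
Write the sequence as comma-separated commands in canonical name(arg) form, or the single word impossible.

start: config: θ0=180°, θ1=90°, e=2
step 1 (extend(1)): config: θ0=180°, θ1=90°, e=3
step 2 (extend(1)): config: θ0=180°, θ1=90°, e=3
no rival 2-sequence matches.

extend(1), extend(1)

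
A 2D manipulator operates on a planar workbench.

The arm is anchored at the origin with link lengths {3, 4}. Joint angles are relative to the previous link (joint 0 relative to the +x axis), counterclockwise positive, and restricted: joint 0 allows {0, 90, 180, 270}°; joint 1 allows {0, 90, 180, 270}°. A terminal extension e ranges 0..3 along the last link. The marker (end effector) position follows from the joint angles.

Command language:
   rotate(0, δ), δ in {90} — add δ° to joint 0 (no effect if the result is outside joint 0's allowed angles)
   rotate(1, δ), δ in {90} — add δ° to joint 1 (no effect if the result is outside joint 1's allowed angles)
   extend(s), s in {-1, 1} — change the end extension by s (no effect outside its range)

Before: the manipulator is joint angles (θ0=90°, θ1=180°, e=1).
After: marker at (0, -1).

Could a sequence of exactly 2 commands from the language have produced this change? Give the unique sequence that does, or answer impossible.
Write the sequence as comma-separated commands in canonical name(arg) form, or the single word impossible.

extend(-1), extend(-1)

t0: joint angles (θ0=90°, θ1=180°, e=1)
step 1 (extend(-1)): joint angles (θ0=90°, θ1=180°, e=0)
step 2 (extend(-1)): joint angles (θ0=90°, θ1=180°, e=0)
uniquely the one of 16 2-step routes that fits.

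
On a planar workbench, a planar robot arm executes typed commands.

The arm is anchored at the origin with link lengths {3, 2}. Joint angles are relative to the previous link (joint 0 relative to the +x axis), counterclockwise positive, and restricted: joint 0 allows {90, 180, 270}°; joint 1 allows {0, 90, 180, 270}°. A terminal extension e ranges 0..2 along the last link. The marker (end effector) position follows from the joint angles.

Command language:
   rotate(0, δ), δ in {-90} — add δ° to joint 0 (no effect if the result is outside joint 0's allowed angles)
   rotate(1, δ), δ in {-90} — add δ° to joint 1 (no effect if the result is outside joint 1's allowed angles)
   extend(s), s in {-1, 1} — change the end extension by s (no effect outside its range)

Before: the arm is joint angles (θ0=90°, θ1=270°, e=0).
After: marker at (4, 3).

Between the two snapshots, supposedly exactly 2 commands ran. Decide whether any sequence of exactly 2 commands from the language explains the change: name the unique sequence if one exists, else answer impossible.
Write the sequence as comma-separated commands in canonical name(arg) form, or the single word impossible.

extend(1), extend(1)

begin: joint angles (θ0=90°, θ1=270°, e=0)
t=1 extend(1) ⇒ joint angles (θ0=90°, θ1=270°, e=1)
t=2 extend(1) ⇒ joint angles (θ0=90°, θ1=270°, e=2)
no rival 2-sequence matches.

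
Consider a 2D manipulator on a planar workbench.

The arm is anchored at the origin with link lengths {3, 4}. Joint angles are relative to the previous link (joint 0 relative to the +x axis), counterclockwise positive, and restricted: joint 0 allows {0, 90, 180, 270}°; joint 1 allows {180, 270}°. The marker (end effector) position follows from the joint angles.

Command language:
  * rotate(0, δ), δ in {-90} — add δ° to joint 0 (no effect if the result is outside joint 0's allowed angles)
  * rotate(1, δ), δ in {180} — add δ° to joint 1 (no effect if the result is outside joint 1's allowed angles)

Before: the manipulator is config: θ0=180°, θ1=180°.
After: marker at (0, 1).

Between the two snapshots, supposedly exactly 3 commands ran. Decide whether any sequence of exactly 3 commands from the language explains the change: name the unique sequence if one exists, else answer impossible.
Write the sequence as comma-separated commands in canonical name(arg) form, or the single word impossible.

rotate(0, -90), rotate(0, -90), rotate(0, -90)

start: config: θ0=180°, θ1=180°
[1] after rotate(0, -90): config: θ0=90°, θ1=180°
[2] after rotate(0, -90): config: θ0=0°, θ1=180°
[3] after rotate(0, -90): config: θ0=270°, θ1=180°
no rival 3-sequence matches.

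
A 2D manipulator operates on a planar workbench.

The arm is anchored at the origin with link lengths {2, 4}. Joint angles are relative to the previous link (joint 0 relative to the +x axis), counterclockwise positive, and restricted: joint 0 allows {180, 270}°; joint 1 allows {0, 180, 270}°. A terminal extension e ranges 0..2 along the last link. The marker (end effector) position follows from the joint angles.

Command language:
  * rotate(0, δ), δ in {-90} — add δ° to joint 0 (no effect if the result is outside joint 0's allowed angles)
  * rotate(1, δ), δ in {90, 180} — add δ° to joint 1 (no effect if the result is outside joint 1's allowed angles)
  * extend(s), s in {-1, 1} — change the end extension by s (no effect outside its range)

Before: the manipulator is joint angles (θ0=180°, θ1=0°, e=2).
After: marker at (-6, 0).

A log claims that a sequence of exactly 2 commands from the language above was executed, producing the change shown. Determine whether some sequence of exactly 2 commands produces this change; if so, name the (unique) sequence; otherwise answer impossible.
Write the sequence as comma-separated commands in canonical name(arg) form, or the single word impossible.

extend(-1), extend(-1)

from: joint angles (θ0=180°, θ1=0°, e=2)
t=1 extend(-1) ⇒ joint angles (θ0=180°, θ1=0°, e=1)
t=2 extend(-1) ⇒ joint angles (θ0=180°, θ1=0°, e=0)
no rival 2-sequence matches.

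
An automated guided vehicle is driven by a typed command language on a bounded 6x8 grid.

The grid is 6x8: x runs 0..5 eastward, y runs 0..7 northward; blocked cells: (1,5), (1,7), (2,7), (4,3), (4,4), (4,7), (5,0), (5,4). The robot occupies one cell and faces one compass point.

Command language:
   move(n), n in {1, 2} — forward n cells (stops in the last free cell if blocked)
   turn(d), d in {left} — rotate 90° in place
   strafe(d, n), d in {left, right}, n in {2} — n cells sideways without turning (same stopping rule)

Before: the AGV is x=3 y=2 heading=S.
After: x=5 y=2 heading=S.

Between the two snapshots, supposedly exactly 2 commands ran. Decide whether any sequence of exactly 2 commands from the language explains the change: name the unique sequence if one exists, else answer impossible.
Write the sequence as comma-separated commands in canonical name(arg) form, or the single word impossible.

strafe(left, 2), strafe(left, 2)

key: heading stays S — no command in the sequence turns
from: x=3 y=2 heading=S
[1] after strafe(left, 2): x=5 y=2 heading=S
[2] after strafe(left, 2): x=5 y=2 heading=S
no other 2-command option fits: unique.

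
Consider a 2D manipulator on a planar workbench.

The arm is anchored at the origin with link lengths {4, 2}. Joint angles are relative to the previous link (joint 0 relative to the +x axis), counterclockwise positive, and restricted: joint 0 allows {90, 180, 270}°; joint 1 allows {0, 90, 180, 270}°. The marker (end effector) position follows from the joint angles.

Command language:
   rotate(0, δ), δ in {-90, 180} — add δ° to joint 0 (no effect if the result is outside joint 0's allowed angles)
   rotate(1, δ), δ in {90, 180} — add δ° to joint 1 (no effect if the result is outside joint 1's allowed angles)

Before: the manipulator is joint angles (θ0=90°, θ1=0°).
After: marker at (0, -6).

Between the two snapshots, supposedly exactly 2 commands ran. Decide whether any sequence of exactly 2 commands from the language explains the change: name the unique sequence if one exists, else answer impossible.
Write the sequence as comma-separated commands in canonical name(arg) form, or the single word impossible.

rotate(0, -90), rotate(0, 180)

key: order matters: swapping rotate(0, -90) and rotate(0, 180) lands elsewhere
from: joint angles (θ0=90°, θ1=0°)
step 1 (rotate(0, -90)): joint angles (θ0=90°, θ1=0°)
step 2 (rotate(0, 180)): joint angles (θ0=270°, θ1=0°)
no other 2-command option fits: unique.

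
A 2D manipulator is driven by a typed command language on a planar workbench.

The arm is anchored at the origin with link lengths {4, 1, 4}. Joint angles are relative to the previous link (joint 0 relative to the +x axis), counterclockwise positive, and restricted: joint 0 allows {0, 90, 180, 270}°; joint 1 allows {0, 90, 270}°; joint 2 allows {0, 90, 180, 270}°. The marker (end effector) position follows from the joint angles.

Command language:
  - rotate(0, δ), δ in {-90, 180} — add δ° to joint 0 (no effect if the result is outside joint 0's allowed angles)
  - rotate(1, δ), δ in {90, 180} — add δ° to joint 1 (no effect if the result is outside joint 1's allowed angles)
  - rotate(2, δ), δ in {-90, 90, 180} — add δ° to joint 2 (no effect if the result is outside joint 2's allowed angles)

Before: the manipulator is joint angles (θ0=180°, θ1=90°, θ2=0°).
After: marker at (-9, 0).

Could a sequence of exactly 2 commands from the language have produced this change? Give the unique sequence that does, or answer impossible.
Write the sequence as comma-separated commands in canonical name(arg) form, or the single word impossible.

rotate(1, 180), rotate(1, 90)

key: running rotate(1, 90) before rotate(1, 180) would end elsewhere — order is forced
initial: joint angles (θ0=180°, θ1=90°, θ2=0°)
1. rotate(1, 180) → joint angles (θ0=180°, θ1=270°, θ2=0°)
2. rotate(1, 90) → joint angles (θ0=180°, θ1=0°, θ2=0°)
no other 2-command option fits: unique.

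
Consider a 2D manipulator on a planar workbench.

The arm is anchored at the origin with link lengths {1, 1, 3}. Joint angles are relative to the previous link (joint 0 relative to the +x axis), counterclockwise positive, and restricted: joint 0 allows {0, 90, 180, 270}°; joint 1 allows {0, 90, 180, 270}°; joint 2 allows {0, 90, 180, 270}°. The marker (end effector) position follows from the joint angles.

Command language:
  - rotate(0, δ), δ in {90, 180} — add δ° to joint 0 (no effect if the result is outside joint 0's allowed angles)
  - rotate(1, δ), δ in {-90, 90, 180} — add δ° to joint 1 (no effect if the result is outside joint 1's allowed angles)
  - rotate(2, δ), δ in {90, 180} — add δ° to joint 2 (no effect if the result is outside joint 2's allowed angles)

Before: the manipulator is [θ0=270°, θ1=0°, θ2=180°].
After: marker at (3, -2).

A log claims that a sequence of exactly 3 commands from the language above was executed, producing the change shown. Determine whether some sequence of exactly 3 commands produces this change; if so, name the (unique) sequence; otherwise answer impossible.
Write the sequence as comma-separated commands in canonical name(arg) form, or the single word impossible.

start: [θ0=270°, θ1=0°, θ2=180°]
step 1 (rotate(2, 90)): [θ0=270°, θ1=0°, θ2=270°]
step 2 (rotate(2, 90)): [θ0=270°, θ1=0°, θ2=0°]
step 3 (rotate(2, 90)): [θ0=270°, θ1=0°, θ2=90°]
no rival 3-sequence matches.

rotate(2, 90), rotate(2, 90), rotate(2, 90)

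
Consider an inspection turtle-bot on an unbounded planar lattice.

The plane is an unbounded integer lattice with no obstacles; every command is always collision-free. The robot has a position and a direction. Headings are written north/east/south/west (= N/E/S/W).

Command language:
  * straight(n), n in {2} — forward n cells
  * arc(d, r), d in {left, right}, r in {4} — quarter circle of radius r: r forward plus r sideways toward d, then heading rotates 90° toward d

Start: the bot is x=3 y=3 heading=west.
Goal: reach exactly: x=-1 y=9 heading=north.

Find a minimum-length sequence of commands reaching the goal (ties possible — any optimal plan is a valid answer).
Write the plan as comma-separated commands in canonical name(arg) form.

begin: x=3 y=3 heading=west
[1] after arc(right, 4): x=-1 y=7 heading=north
[2] after straight(2): x=-1 y=9 heading=north
no 1-step plan works, so 2 is optimal.

arc(right, 4), straight(2)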